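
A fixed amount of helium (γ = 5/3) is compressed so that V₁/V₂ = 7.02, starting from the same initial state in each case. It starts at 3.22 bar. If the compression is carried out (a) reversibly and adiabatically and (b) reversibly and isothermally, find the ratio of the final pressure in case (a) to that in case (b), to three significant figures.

Isothermal: P_b = P₁(V₁/V₂) = 3.22×7.02.
Adiabatic: P_a = P₁(V₁/V₂)^γ = 3.22×7.02^(5/3).
P_a/P_b = (V₁/V₂)^(γ−1) = 7.02^(2/3) = 3.666.

P_adiabatic / P_isothermal ≈ 3.67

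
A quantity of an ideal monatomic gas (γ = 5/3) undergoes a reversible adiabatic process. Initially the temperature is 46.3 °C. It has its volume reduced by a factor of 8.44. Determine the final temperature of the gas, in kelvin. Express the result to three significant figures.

Adiabatic: T₁V₁^(γ−1) = T₂V₂^(γ−1) ⇒ T₂ = T₁ (V₁/V₂)^(γ−1).
T₁ = 46.3 °C = 319.4 K.
T₂ = 319.4 × 8.44^(2/3) = 1324 K.

T₂ ≈ 1320 K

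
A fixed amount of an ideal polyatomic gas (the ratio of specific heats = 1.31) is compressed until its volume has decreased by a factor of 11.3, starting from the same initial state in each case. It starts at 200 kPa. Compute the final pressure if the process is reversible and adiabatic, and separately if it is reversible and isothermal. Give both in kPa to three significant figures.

adiabatic: 4790 kPa; isothermal: 2260 kPa

Isothermal: P₂ = P₁(V₁/V₂) = 200×11.3 = 2260 kPa.
Adiabatic: P₂ = P₁(V₁/V₂)^γ = 200×11.3^(1.31) = 4793 kPa.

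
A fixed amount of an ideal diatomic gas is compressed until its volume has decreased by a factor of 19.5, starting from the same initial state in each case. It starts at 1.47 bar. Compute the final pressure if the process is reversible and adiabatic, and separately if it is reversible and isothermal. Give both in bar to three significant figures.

For a diatomic ideal gas γ = 7/5.
Isothermal: P₂ = P₁(V₁/V₂) = 1.47×19.5 = 28.66 bar.
Adiabatic: P₂ = P₁(V₁/V₂)^γ = 1.47×19.5^(7/5) = 94.05 bar.

adiabatic: 94.1 bar; isothermal: 28.7 bar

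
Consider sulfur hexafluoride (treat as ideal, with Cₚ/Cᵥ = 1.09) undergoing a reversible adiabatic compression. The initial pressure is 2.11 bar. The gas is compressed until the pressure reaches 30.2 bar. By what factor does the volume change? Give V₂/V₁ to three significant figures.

V₂/V₁ ≈ 0.0870

From PV^γ = const, V₂/V₁ = (P₁/P₂)^(1/γ).
V₂/V₁ = (2.11/30.2)^(0.917) = 0.08704.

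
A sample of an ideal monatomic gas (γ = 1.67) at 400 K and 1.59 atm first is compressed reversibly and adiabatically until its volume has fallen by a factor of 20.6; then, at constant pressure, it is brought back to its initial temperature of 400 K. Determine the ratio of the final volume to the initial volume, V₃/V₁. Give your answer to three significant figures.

V₃/V₁ ≈ 0.00640

Adiabatic step: V₂/V₁ = 0.04854; T₂ = T₁·20.6^(0.67) = 3036 K.
Isobaric step: V₃/V₂ = T₃/T₂ = 400/3036.
V₃/V₁ = (V₂/V₁)(V₃/V₂) = 0.04854 × (400/3036) = 0.006395.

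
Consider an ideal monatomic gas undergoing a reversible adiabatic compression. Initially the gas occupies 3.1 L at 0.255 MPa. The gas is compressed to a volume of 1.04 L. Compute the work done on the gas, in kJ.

W ≈ 1.27 kJ

γ = 5/3 for a monatomic ideal gas.
P₂ = P₁(V₁/V₂)^γ = 0.255×(3.1/1.04)^(5/3) = 1.574 MPa.
For a reversible adiabat, W_by_gas = (P₁V₁ − P₂V₂)/(γ−1).
W_by = (255000×0.0031 − 1.574×10^6×0.00104) / (2/3) = -1270 J.
W_on_gas = −W_by = 1270 J.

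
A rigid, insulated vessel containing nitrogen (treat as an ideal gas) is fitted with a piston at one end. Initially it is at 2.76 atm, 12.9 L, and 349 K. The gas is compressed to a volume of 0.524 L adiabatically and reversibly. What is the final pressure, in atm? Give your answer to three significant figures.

Adiabatic: P₁V₁^γ = P₂V₂^γ ⇒ P₂ = P₁ (V₁/V₂)^γ.
γ = 7/5 for a diatomic ideal gas.
P₂ = 2.76 × (12.9/0.524)^(7/5) = 244.7 atm.

P₂ ≈ 245 atm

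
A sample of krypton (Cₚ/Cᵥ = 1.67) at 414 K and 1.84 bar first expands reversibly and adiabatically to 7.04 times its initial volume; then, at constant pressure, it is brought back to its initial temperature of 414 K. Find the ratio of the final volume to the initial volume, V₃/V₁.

V₃/V₁ ≈ 26.0

Adiabatic step: V₂/V₁ = 7.04; T₂ = T₁·(1/7.04)^(0.67) = 112 K.
Isobaric step: V₃/V₂ = T₃/T₂ = 414/112.
V₃/V₁ = (V₂/V₁)(V₃/V₂) = 7.04 × (414/112) = 26.03.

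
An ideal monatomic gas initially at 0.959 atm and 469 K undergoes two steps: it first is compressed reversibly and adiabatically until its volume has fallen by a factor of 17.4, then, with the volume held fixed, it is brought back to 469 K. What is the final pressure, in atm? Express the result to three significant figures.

P₃ ≈ 16.7 atm

For a monatomic ideal gas γ = 5/3.
Adiabatic step (PV^γ = const): P₂ = 0.959×17.4^(5/3) = 112 atm; T₂ = 469×17.4^(2/3) = 3149 K.
Isochoric: P₃ = P₂(T₃/T₂) = 112 × (469/3149) = 16.69 atm.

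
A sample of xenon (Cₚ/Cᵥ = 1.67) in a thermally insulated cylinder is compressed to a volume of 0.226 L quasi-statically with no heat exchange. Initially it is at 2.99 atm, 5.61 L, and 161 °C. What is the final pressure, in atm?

P₂ ≈ 638 atm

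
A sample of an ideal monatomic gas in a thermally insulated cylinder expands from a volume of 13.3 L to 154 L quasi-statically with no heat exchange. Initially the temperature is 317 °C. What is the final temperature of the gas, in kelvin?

T₂ ≈ 115 K

Adiabatic: T₁V₁^(γ−1) = T₂V₂^(γ−1) ⇒ T₂ = T₁ (V₁/V₂)^(γ−1).
For a monatomic ideal gas γ = 5/3, so γ−1 = 2/3.
T₁ = 317 °C = 590.1 K.
T₂ = 590.1 × (13.3/154)^(2/3) = 115.3 K.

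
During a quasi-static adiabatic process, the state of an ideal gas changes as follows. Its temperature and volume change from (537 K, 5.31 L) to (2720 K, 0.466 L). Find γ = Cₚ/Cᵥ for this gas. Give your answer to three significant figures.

γ ≈ 1.67

TV^(γ−1) = const ⇒ γ − 1 = ln(T₂/T₁) / ln(V₁/V₂).
γ = 1 + ln(2720/537) / ln(5.31/0.466) = 1.667.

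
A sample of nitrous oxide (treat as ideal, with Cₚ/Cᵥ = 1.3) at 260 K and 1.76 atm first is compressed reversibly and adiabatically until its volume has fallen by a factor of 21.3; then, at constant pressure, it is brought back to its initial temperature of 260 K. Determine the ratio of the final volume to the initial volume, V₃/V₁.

V₃/V₁ ≈ 0.0188

Adiabatic step: V₂/V₁ = 0.04695; T₂ = T₁·21.3^(0.3) = 650.9 K.
Isobaric step: V₃/V₂ = T₃/T₂ = 260/650.9.
V₃/V₁ = (V₂/V₁)(V₃/V₂) = 0.04695 × (260/650.9) = 0.01875.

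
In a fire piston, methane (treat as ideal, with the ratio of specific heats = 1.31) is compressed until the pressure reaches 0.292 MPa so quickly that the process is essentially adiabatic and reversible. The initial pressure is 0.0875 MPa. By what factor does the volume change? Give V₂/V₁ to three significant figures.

V₂/V₁ ≈ 0.399

From PV^γ = const, V₂/V₁ = (P₁/P₂)^(1/γ).
V₂/V₁ = (0.0875/0.292)^(0.763) = 0.3985.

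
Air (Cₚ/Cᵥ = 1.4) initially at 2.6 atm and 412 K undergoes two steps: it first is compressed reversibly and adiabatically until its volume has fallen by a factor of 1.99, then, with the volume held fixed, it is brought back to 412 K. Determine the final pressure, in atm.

P₃ ≈ 5.17 atm

Adiabatic step (PV^γ = const): P₂ = 2.6×1.99^(1.4) = 6.813 atm; T₂ = 412×1.99^(0.4) = 542.5 K.
Isochoric: P₃ = P₂(T₃/T₂) = 6.813 × (412/542.5) = 5.174 atm.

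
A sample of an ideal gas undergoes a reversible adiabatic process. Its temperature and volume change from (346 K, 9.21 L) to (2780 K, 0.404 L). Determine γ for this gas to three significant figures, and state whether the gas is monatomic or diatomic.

TV^(γ−1) = const ⇒ γ − 1 = ln(T₂/T₁) / ln(V₁/V₂).
γ = 1 + ln(2780/346) / ln(9.21/0.404) = 1.666.
γ ≈ 1.67 is close to 5/3, so the gas is monatomic.

γ ≈ 1.67; monatomic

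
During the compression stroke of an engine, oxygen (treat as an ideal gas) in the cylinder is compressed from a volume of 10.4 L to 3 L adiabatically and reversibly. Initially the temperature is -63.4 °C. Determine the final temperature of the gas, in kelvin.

T₂ ≈ 345 K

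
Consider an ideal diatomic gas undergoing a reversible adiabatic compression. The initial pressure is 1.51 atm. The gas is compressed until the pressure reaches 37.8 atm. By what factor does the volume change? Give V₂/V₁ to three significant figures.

V₂/V₁ ≈ 0.100

From PV^γ = const, V₂/V₁ = (P₁/P₂)^(1/γ).
For a diatomic ideal gas γ = 7/5.
V₂/V₁ = (1.51/37.8)^(5/7) = 0.1002.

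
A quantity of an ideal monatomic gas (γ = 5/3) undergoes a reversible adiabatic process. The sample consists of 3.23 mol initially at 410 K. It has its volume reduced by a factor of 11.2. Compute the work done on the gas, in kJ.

For a reversible adiabat TV^(γ−1) is constant, so T₂ = T₁ (V₁/V₂)^(γ−1).
T₂ = 410 × 11.2^(2/3) = 2052 K.
Q = 0, so ΔU = W_on_gas = nCᵥΔT with Cᵥ = R/(γ−1) = 12.47 J/(mol·K).
ΔU = 3.23 × 12.47 × (2052 − 410) = 66160 J.

W ≈ 66.2 kJ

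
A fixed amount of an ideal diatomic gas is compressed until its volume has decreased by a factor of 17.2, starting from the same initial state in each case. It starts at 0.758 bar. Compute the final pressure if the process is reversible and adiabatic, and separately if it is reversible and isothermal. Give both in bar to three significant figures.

For a diatomic ideal gas γ = 7/5.
Isothermal: P₂ = P₁(V₁/V₂) = 0.758×17.2 = 13.04 bar.
Adiabatic: P₂ = P₁(V₁/V₂)^γ = 0.758×17.2^(7/5) = 40.68 bar.

adiabatic: 40.7 bar; isothermal: 13.0 bar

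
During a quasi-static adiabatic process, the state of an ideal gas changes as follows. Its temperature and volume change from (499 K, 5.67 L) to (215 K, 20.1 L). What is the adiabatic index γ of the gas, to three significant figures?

γ ≈ 1.67

TV^(γ−1) = const ⇒ γ − 1 = ln(T₂/T₁) / ln(V₁/V₂).
γ = 1 + ln(215/499) / ln(5.67/20.1) = 1.665.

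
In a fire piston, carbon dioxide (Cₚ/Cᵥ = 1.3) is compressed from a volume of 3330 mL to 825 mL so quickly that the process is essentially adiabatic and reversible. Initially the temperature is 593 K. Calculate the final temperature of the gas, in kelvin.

Adiabatic: T₁V₁^(γ−1) = T₂V₂^(γ−1) ⇒ T₂ = T₁ (V₁/V₂)^(γ−1).
T₂ = 593 × (3330/825)^(0.3) = 901.3 K.

T₂ ≈ 901 K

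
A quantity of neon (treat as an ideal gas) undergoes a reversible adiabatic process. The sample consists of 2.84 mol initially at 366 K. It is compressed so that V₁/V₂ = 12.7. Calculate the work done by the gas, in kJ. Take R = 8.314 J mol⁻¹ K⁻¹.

W ≈ -57.6 kJ

Adiabatic: T₁V₁^(γ−1) = T₂V₂^(γ−1) ⇒ T₂ = T₁ (V₁/V₂)^(γ−1).
γ = 5/3 for a monatomic ideal gas, so γ−1 = 2/3.
T₂ = 366 × 12.7^(2/3) = 1992 K.
Q = 0, so ΔU = W_on_gas = nCᵥΔT with Cᵥ = R/(γ−1) = 12.47 J/(mol·K).
ΔU = 2.84 × 12.47 × (1992 − 366) = 57600 J.
Work done by the gas = −ΔU = -57600 J.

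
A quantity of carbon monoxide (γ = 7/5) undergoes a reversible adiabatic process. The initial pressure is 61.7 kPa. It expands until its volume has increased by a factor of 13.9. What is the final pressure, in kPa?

P₂ ≈ 1.55 kPa

Adiabatic: P₁V₁^γ = P₂V₂^γ ⇒ P₂ = P₁ (V₁/V₂)^γ.
P₂ = 61.7 × (1/13.9)^(7/5) = 1.549 kPa.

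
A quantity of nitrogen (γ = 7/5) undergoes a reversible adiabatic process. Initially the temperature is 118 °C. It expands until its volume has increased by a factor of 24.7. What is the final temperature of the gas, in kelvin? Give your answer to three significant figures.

Adiabatic: T₁V₁^(γ−1) = T₂V₂^(γ−1) ⇒ T₂ = T₁ (V₁/V₂)^(γ−1).
T₁ = 118 °C = 391.1 K.
T₂ = 391.1 × (1/24.7)^(2/5) = 108.5 K.

T₂ ≈ 108 K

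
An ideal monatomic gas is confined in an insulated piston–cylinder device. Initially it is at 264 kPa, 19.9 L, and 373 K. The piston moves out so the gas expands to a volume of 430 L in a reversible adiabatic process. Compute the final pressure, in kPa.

P₂ ≈ 1.57 kPa

Since PV^γ is constant along a reversible adiabat, P₂ = P₁ (V₁/V₂)^γ.
γ = 5/3 for a monatomic ideal gas.
P₂ = 264 × (19.9/430)^(5/3) = 1.575 kPa.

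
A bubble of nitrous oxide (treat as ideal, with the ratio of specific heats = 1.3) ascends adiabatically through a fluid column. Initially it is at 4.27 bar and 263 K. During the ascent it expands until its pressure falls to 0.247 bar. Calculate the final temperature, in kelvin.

Adiabatic: T₂/T₁ = (P₂/P₁)^((γ−1)/γ).
T₂ = 263 × (0.247/4.27)^(0.231) = 136.2 K.

T₂ ≈ 136 K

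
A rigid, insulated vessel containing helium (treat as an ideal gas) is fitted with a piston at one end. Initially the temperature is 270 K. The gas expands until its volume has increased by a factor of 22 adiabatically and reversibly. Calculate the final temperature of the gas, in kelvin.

T₂ ≈ 34.4 K

Adiabatic: T₁V₁^(γ−1) = T₂V₂^(γ−1) ⇒ T₂ = T₁ (V₁/V₂)^(γ−1).
For a monatomic ideal gas γ = 5/3, so γ−1 = 2/3.
T₂ = 270 × (1/22)^(2/3) = 34.39 K.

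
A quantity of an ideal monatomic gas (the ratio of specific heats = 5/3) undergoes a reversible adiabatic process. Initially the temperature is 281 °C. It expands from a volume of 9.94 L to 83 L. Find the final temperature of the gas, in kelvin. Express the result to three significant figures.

T₂ ≈ 135 K

Adiabatic: T₁V₁^(γ−1) = T₂V₂^(γ−1) ⇒ T₂ = T₁ (V₁/V₂)^(γ−1).
T₁ = 281 °C = 554.1 K.
T₂ = 554.1 × (9.94/83)^(2/3) = 134.6 K.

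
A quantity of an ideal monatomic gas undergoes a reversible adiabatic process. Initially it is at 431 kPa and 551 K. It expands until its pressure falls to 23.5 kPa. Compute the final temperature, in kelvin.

T₂ ≈ 172 K

Adiabatic: T₂/T₁ = (P₂/P₁)^((γ−1)/γ).
For a monatomic ideal gas γ = 5/3, so (γ−1)/γ = 2/5.
T₂ = 551 × (23.5/431)^(2/5) = 172.1 K.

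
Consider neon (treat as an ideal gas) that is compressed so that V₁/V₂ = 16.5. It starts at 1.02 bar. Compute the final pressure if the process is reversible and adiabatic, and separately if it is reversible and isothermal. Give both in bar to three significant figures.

adiabatic: 109 bar; isothermal: 16.8 bar

For a monatomic ideal gas γ = 5/3.
Isothermal: P₂ = P₁(V₁/V₂) = 1.02×16.5 = 16.83 bar.
Adiabatic: P₂ = P₁(V₁/V₂)^γ = 1.02×16.5^(5/3) = 109.1 bar.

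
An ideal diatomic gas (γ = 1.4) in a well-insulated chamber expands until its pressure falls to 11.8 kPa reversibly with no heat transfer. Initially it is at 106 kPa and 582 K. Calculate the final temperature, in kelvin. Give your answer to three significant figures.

Along an adiabat T P^((1−γ)/γ) is constant, so T₂ = T₁ (P₂/P₁)^((γ−1)/γ).
T₂ = 582 × (11.8/106)^(0.286) = 310.8 K.

T₂ ≈ 311 K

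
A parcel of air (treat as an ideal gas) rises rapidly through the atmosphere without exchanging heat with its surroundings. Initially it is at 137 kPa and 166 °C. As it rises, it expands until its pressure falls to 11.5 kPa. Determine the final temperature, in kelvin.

Adiabatic: T₂/T₁ = (P₂/P₁)^((γ−1)/γ).
For a diatomic ideal gas γ = 7/5, so (γ−1)/γ = 2/7.
T₁ = 166 °C = 439.1 K.
T₂ = 439.1 × (11.5/137)^(2/7) = 216.4 K.

T₂ ≈ 216 K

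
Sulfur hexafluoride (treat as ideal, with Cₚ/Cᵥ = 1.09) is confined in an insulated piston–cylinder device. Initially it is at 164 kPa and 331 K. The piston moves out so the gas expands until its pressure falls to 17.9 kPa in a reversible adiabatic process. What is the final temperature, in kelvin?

T₂ ≈ 276 K

Adiabatic: T₂/T₁ = (P₂/P₁)^((γ−1)/γ).
T₂ = 331 × (17.9/164)^(0.0826) = 275.7 K.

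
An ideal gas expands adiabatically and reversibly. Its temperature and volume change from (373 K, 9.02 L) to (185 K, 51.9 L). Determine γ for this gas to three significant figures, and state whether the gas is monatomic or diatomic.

γ ≈ 1.40; diatomic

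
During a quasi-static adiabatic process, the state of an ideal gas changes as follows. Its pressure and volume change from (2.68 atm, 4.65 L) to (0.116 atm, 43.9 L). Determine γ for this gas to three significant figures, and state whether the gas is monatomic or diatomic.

γ ≈ 1.40; diatomic

PV^γ = const ⇒ γ = ln(P₂/P₁) / ln(V₁/V₂).
γ = ln(0.116/2.68) / ln(4.65/43.9) = 1.399.
γ ≈ 1.40 is close to 7/5, so the gas is diatomic.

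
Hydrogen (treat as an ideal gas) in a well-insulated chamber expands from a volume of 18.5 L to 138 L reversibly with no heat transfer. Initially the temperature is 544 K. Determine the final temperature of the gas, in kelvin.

T₂ ≈ 244 K

Adiabatic: T₁V₁^(γ−1) = T₂V₂^(γ−1) ⇒ T₂ = T₁ (V₁/V₂)^(γ−1).
For a diatomic ideal gas γ = 7/5, so γ−1 = 2/5.
T₂ = 544 × (18.5/138)^(2/5) = 243.5 K.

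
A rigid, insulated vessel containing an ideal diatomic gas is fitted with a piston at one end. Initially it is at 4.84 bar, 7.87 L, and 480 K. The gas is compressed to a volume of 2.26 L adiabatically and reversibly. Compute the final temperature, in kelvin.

T₂ ≈ 791 K

For a reversible adiabat TV^(γ−1) is constant, so T₂ = T₁ (V₁/V₂)^(γ−1).
γ = 7/5 for a diatomic ideal gas.
T₂ = 480 × (7.87/2.26)^(2/5) = 790.7 K.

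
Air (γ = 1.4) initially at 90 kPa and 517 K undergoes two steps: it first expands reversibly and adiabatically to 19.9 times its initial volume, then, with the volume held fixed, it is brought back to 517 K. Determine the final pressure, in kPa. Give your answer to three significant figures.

Adiabatic step (PV^γ = const): P₂ = 90×(1/19.9)^(1.4) = 1.367 kPa; T₂ = 517×(1/19.9)^(0.4) = 156.3 K.
Isochoric: P₃ = P₂(T₃/T₂) = 1.367 × (517/156.3) = 4.523 kPa.

P₃ ≈ 4.52 kPa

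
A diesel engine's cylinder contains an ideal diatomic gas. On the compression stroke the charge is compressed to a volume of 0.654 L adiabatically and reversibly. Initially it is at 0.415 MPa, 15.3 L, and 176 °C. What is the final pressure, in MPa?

Since PV^γ is constant along a reversible adiabat, P₂ = P₁ (V₁/V₂)^γ.
γ = 7/5 for a diatomic ideal gas.
P₂ = 0.415 × (15.3/0.654)^(7/5) = 34.26 MPa.

P₂ ≈ 34.3 MPa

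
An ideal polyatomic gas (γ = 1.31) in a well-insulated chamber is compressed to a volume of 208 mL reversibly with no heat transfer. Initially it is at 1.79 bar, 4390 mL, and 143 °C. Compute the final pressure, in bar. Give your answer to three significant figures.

P₂ ≈ 97.2 bar

Adiabatic: P₁V₁^γ = P₂V₂^γ ⇒ P₂ = P₁ (V₁/V₂)^γ.
P₂ = 1.79 × (4390/208)^(1.31) = 97.23 bar.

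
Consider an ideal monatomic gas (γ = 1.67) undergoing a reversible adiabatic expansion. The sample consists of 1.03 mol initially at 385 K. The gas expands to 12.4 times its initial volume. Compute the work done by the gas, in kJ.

Adiabatic: T₁V₁^(γ−1) = T₂V₂^(γ−1) ⇒ T₂ = T₁ (V₁/V₂)^(γ−1).
T₂ = 385 × (1/12.4)^(0.67) = 71.26 K.
Q = 0, so ΔU = W_on_gas = nCᵥΔT with Cᵥ = R/(γ−1) = 12.41 J/(mol·K).
ΔU = 1.03 × 12.41 × (71.26 − 385) = -4010 J.
Work done by the gas = −ΔU = 4010 J.

W ≈ 4.01 kJ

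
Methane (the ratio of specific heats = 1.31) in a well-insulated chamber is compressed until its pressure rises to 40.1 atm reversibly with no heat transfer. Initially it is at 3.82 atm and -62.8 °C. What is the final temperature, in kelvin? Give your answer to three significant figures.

T₂ ≈ 367 K

Adiabatic: T₂/T₁ = (P₂/P₁)^((γ−1)/γ).
T₁ = -62.8 °C = 210.3 K.
T₂ = 210.3 × (40.1/3.82)^(0.237) = 366.9 K.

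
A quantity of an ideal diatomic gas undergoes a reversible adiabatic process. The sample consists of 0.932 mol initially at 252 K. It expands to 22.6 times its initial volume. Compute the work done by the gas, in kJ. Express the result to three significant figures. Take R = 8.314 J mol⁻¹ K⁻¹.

For a reversible adiabat TV^(γ−1) is constant, so T₂ = T₁ (V₁/V₂)^(γ−1).
γ = 7/5 for a diatomic ideal gas, so γ−1 = 2/5.
T₂ = 252 × (1/22.6)^(2/5) = 72.4 K.
Q = 0, so ΔU = W_on_gas = nCᵥΔT with Cᵥ = R/(γ−1) = 20.79 J/(mol·K).
ΔU = 0.932 × 20.79 × (72.4 − 252) = -3479 J.
Work done by the gas = −ΔU = 3479 J.

W ≈ 3.48 kJ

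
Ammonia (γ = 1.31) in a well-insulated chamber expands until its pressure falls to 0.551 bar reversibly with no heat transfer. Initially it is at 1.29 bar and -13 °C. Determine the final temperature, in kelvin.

T₂ ≈ 213 K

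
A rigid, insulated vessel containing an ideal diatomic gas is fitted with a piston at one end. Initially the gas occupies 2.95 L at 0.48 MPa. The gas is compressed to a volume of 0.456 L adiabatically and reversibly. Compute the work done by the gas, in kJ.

W ≈ -3.93 kJ

γ = 7/5 for a diatomic ideal gas.
P₂ = P₁(V₁/V₂)^γ = 0.48×(2.95/0.456)^(7/5) = 6.553 MPa.
For a reversible adiabat, W_by_gas = (P₁V₁ − P₂V₂)/(γ−1).
W_by = (480000×0.00295 − 6.553×10^6×0.000456) / (2/5) = -3930 J.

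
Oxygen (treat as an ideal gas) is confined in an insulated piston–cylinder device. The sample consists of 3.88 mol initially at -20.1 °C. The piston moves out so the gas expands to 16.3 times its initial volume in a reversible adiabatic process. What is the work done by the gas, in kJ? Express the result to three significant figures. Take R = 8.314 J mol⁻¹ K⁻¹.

W ≈ 13.7 kJ

For a reversible adiabat TV^(γ−1) is constant, so T₂ = T₁ (V₁/V₂)^(γ−1).
γ = 7/5 for a diatomic ideal gas, so γ−1 = 2/5.
T₁ = -20.1 °C = 253 K.
T₂ = 253 × (1/16.3)^(2/5) = 82.86 K.
Q = 0, so ΔU = W_on_gas = nCᵥΔT with Cᵥ = R/(γ−1) = 20.79 J/(mol·K).
ΔU = 3.88 × 20.79 × (82.86 − 253) = -13730 J.
Work done by the gas = −ΔU = 13730 J.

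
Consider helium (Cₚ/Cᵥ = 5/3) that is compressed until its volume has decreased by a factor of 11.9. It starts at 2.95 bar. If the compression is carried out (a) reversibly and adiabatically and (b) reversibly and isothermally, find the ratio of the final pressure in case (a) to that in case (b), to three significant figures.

P_adiabatic / P_isothermal ≈ 5.21

Isothermal: P_b = P₁(V₁/V₂) = 2.95×11.9.
Adiabatic: P_a = P₁(V₁/V₂)^γ = 2.95×11.9^(5/3).
P_a/P_b = (V₁/V₂)^(γ−1) = 11.9^(2/3) = 5.212.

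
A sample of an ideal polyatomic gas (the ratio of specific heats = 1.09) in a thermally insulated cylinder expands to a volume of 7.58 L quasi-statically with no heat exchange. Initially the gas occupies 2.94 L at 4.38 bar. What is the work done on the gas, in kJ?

P₂ = P₁(V₁/V₂)^γ = 4.38×(2.94/7.58)^(1.09) = 1.56 bar.
For a reversible adiabat, W_by_gas = (P₁V₁ − P₂V₂)/(γ−1).
W_by = (438000×0.00294 − 156000×0.00758) / (0.09) = 1169 J.
W_on_gas = −W_by = -1169 J.

W ≈ -1.17 kJ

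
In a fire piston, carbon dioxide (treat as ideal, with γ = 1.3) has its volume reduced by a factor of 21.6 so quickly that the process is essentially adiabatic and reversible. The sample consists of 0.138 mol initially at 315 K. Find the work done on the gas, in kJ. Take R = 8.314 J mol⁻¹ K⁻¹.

Adiabatic: T₁V₁^(γ−1) = T₂V₂^(γ−1) ⇒ T₂ = T₁ (V₁/V₂)^(γ−1).
T₂ = 315 × 21.6^(0.3) = 791.9 K.
Q = 0, so ΔU = W_on_gas = nCᵥΔT with Cᵥ = R/(γ−1) = 27.71 J/(mol·K).
ΔU = 0.138 × 27.71 × (791.9 − 315) = 1824 J.

W ≈ 1.82 kJ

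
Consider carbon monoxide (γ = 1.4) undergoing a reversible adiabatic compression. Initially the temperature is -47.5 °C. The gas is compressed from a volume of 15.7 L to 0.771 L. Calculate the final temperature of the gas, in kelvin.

For a reversible adiabat TV^(γ−1) is constant, so T₂ = T₁ (V₁/V₂)^(γ−1).
T₁ = -47.5 °C = 225.6 K.
T₂ = 225.6 × (15.7/0.771)^(0.4) = 753.3 K.

T₂ ≈ 753 K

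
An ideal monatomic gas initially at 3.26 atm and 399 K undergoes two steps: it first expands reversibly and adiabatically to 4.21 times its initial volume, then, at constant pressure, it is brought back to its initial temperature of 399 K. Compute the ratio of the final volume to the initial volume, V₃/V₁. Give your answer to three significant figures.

V₃/V₁ ≈ 11.0

For a monatomic ideal gas γ = 5/3.
Adiabatic step: V₂/V₁ = 4.21; T₂ = T₁·(1/4.21)^(2/3) = 153 K.
Isobaric step: V₃/V₂ = T₃/T₂ = 399/153.
V₃/V₁ = (V₂/V₁)(V₃/V₂) = 4.21 × (399/153) = 10.98.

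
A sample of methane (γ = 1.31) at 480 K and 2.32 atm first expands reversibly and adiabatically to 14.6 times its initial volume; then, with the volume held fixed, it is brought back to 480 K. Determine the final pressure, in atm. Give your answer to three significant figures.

P₃ ≈ 0.159 atm

Adiabatic step (PV^γ = const): P₂ = 2.32×(1/14.6)^(1.31) = 0.06921 atm; T₂ = 480×(1/14.6)^(0.31) = 209.1 K.
Isochoric: P₃ = P₂(T₃/T₂) = 0.06921 × (480/209.1) = 0.1589 atm.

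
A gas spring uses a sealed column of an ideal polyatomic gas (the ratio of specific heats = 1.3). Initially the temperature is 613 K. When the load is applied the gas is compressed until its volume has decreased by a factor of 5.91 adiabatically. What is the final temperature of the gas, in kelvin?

Adiabatic: T₁V₁^(γ−1) = T₂V₂^(γ−1) ⇒ T₂ = T₁ (V₁/V₂)^(γ−1).
T₂ = 613 × 5.91^(0.3) = 1045 K.

T₂ ≈ 1040 K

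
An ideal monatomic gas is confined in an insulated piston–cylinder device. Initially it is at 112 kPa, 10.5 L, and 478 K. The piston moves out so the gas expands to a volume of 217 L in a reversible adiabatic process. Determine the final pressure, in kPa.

P₂ ≈ 0.720 kPa

Since PV^γ is constant along a reversible adiabat, P₂ = P₁ (V₁/V₂)^γ.
γ = 5/3 for a monatomic ideal gas.
P₂ = 112 × (10.5/217)^(5/3) = 0.7196 kPa.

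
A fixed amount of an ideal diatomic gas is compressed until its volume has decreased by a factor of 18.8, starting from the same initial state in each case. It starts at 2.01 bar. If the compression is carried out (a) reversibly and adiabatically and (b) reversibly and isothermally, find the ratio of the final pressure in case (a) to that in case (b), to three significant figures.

For a diatomic ideal gas γ = 7/5.
Isothermal: P_b = P₁(V₁/V₂) = 2.01×18.8.
Adiabatic: P_a = P₁(V₁/V₂)^γ = 2.01×18.8^(7/5).
P_a/P_b = (V₁/V₂)^(γ−1) = 18.8^(2/5) = 3.233.

P_adiabatic / P_isothermal ≈ 3.23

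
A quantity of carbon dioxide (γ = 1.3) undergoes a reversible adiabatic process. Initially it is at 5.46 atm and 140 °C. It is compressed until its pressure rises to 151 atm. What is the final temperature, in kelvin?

T₂ ≈ 889 K

Adiabatic: T₂/T₁ = (P₂/P₁)^((γ−1)/γ).
T₁ = 140 °C = 413.1 K.
T₂ = 413.1 × (151/5.46)^(0.231) = 888.8 K.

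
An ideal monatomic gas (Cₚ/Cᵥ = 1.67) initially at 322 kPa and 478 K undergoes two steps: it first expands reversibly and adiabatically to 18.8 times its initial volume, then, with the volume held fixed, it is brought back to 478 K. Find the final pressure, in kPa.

P₃ ≈ 17.1 kPa

Adiabatic step (PV^γ = const): P₂ = 322×(1/18.8)^(1.67) = 2.399 kPa; T₂ = 478×(1/18.8)^(0.67) = 66.95 K.
Isochoric: P₃ = P₂(T₃/T₂) = 2.399 × (478/66.95) = 17.13 kPa.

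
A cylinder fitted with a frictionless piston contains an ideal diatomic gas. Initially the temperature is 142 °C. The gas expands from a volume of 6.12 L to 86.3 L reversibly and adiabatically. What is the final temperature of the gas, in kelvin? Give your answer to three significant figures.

T₂ ≈ 144 K

For a reversible adiabat TV^(γ−1) is constant, so T₂ = T₁ (V₁/V₂)^(γ−1).
For a diatomic ideal gas γ = 7/5, so γ−1 = 2/5.
T₁ = 142 °C = 415.1 K.
T₂ = 415.1 × (6.12/86.3)^(2/5) = 144 K.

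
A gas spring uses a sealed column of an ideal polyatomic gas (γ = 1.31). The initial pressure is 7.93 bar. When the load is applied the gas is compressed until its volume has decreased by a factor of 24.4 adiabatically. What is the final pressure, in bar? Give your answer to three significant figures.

P₂ ≈ 521 bar

Since PV^γ is constant along a reversible adiabat, P₂ = P₁ (V₁/V₂)^γ.
P₂ = 7.93 × 24.4^(1.31) = 520.9 bar.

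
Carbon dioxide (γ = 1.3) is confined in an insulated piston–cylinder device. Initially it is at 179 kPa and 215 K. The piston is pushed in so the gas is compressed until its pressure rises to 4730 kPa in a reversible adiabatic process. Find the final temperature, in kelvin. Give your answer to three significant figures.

T₂ ≈ 458 K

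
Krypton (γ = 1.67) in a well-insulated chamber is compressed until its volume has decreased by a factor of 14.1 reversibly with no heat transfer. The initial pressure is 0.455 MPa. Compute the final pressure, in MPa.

Adiabatic: P₁V₁^γ = P₂V₂^γ ⇒ P₂ = P₁ (V₁/V₂)^γ.
P₂ = 0.455 × 14.1^(1.67) = 37.78 MPa.

P₂ ≈ 37.8 MPa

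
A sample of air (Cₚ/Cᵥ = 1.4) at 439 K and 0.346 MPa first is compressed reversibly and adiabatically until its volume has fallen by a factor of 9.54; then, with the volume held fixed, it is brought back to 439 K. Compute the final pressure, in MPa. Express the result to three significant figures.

Adiabatic step (PV^γ = const): P₂ = 0.346×9.54^(1.4) = 8.137 MPa; T₂ = 439×9.54^(0.4) = 1082 K.
Isochoric: P₃ = P₂(T₃/T₂) = 8.137 × (439/1082) = 3.301 MPa.

P₃ ≈ 3.30 MPa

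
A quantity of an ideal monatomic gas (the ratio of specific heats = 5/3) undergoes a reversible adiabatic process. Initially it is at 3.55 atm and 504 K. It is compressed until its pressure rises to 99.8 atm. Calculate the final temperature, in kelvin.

T₂ ≈ 1910 K

Adiabatic: T₂/T₁ = (P₂/P₁)^((γ−1)/γ).
T₂ = 504 × (99.8/3.55)^(2/5) = 1914 K.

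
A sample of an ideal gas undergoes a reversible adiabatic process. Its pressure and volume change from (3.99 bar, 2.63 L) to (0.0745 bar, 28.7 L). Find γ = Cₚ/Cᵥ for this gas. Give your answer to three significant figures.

γ ≈ 1.67

PV^γ = const ⇒ γ = ln(P₂/P₁) / ln(V₁/V₂).
γ = ln(0.0745/3.99) / ln(2.63/28.7) = 1.666.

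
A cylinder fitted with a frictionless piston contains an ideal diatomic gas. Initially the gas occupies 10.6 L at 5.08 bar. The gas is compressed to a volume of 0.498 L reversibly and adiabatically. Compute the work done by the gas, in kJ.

W ≈ -32.3 kJ

γ = 7/5 for a diatomic ideal gas.
P₂ = P₁(V₁/V₂)^γ = 5.08×(10.6/0.498)^(7/5) = 367.4 bar.
For a reversible adiabat, W_by_gas = (P₁V₁ − P₂V₂)/(γ−1).
W_by = (508000×0.0106 − 3.674×10^7×0.000498) / (2/5) = -32280 J.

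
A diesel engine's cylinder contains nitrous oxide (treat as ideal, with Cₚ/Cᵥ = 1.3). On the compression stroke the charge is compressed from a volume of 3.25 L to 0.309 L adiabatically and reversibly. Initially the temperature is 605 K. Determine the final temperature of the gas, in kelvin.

T₂ ≈ 1230 K

Adiabatic: T₁V₁^(γ−1) = T₂V₂^(γ−1) ⇒ T₂ = T₁ (V₁/V₂)^(γ−1).
T₂ = 605 × (3.25/0.309)^(0.3) = 1226 K.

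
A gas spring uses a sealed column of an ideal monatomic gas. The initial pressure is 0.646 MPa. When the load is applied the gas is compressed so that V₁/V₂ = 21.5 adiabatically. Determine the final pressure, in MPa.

P₂ ≈ 107 MPa

Adiabatic: P₁V₁^γ = P₂V₂^γ ⇒ P₂ = P₁ (V₁/V₂)^γ.
For a monatomic ideal gas γ = 5/3.
P₂ = 0.646 × 21.5^(5/3) = 107.4 MPa.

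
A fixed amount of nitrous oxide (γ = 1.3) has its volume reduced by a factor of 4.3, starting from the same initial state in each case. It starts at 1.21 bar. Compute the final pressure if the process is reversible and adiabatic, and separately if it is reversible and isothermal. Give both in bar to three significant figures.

Isothermal: P₂ = P₁(V₁/V₂) = 1.21×4.3 = 5.203 bar.
Adiabatic: P₂ = P₁(V₁/V₂)^γ = 1.21×4.3^(1.3) = 8.059 bar.

adiabatic: 8.06 bar; isothermal: 5.20 bar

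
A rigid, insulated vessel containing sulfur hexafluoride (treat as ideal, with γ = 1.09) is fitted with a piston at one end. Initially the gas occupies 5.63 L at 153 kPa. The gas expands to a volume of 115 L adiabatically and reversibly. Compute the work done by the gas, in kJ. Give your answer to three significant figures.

W ≈ 2.28 kJ

P₂ = P₁(V₁/V₂)^γ = 153×(5.63/115)^(1.09) = 5.709 kPa.
For a reversible adiabat, W_by_gas = (P₁V₁ − P₂V₂)/(γ−1).
W_by = (153000×0.00563 − 5709×0.115) / (0.09) = 2276 J.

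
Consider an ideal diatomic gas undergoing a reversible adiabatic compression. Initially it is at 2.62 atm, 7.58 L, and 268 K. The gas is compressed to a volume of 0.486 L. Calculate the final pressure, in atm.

P₂ ≈ 123 atm

Since PV^γ is constant along a reversible adiabat, P₂ = P₁ (V₁/V₂)^γ.
γ = 7/5 for a diatomic ideal gas.
P₂ = 2.62 × (7.58/0.486)^(7/5) = 122.6 atm.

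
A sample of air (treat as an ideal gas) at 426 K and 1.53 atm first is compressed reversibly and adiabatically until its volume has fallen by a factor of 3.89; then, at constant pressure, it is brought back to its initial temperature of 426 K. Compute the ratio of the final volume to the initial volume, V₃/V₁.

For a diatomic ideal gas γ = 7/5.
Adiabatic step: V₂/V₁ = 0.2571; T₂ = T₁·3.89^(2/5) = 733.5 K.
Isobaric step: V₃/V₂ = T₃/T₂ = 426/733.5.
V₃/V₁ = (V₂/V₁)(V₃/V₂) = 0.2571 × (426/733.5) = 0.1493.

V₃/V₁ ≈ 0.149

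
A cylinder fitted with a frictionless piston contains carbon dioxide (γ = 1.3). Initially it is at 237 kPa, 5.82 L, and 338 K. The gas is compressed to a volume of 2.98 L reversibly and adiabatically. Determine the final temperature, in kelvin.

T₂ ≈ 413 K

Adiabatic: T₁V₁^(γ−1) = T₂V₂^(γ−1) ⇒ T₂ = T₁ (V₁/V₂)^(γ−1).
T₂ = 338 × (5.82/2.98)^(0.3) = 413.2 K.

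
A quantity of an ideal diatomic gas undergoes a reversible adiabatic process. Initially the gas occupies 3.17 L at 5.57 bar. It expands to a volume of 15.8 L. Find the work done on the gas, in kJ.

W ≈ -2.09 kJ

γ = 7/5 for a diatomic ideal gas.
P₂ = P₁(V₁/V₂)^γ = 5.57×(3.17/15.8)^(7/5) = 0.5878 bar.
For a reversible adiabat, W_by_gas = (P₁V₁ − P₂V₂)/(γ−1).
W_by = (557000×0.00317 − 58780×0.0158) / (2/5) = 2092 J.
W_on_gas = −W_by = -2092 J.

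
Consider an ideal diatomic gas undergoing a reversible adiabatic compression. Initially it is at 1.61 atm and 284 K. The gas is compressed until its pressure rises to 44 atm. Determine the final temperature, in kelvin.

Adiabatic: T₂/T₁ = (P₂/P₁)^((γ−1)/γ).
For a diatomic ideal gas γ = 7/5, so (γ−1)/γ = 2/7.
T₂ = 284 × (44/1.61)^(2/7) = 730.8 K.

T₂ ≈ 731 K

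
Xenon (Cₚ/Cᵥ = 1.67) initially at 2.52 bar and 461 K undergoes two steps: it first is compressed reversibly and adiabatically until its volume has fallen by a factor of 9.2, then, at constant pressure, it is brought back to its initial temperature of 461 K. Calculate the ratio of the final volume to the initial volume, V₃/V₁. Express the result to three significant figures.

V₃/V₁ ≈ 0.0246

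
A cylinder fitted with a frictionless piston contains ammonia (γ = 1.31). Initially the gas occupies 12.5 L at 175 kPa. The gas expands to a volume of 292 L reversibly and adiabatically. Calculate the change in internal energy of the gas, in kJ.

P₂ = P₁(V₁/V₂)^γ = 175×(12.5/292)^(1.31) = 2.821 kPa.
For a reversible adiabat, W_by_gas = (P₁V₁ − P₂V₂)/(γ−1).
W_by = (175000×0.0125 − 2821×0.292) / (0.31) = 4400 J.
Q = 0 ⇒ ΔU = −W_by = -4400 J.

ΔU ≈ -4.40 kJ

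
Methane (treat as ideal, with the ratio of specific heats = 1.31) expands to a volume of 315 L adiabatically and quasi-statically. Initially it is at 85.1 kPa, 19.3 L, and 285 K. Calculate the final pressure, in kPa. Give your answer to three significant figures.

P₂ ≈ 2.19 kPa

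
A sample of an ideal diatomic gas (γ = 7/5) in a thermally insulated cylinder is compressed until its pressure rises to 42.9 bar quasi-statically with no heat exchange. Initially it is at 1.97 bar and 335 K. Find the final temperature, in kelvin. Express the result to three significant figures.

T₂ ≈ 808 K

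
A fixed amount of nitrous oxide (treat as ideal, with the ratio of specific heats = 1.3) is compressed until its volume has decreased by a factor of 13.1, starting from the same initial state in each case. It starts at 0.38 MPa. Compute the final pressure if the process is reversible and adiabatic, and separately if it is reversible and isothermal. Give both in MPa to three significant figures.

adiabatic: 10.8 MPa; isothermal: 4.98 MPa

Isothermal: P₂ = P₁(V₁/V₂) = 0.38×13.1 = 4.978 MPa.
Adiabatic: P₂ = P₁(V₁/V₂)^γ = 0.38×13.1^(1.3) = 10.77 MPa.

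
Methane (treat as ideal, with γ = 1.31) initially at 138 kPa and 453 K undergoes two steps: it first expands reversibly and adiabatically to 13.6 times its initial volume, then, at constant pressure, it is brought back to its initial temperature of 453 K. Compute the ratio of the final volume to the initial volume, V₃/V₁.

Adiabatic step: V₂/V₁ = 13.6; T₂ = T₁·(1/13.6)^(0.31) = 201.7 K.
Isobaric step: V₃/V₂ = T₃/T₂ = 453/201.7.
V₃/V₁ = (V₂/V₁)(V₃/V₂) = 13.6 × (453/201.7) = 30.54.

V₃/V₁ ≈ 30.5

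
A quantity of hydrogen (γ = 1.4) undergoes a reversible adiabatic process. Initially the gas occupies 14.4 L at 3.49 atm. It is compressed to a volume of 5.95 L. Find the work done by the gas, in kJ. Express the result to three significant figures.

P₂ = P₁(V₁/V₂)^γ = 3.49×(14.4/5.95)^(1.4) = 12.03 atm.
For a reversible adiabat, W_by_gas = (P₁V₁ − P₂V₂)/(γ−1).
W_by = (353600×0.0144 − 1.219×10^6×0.00595) / (0.4) = -5399 J.

W ≈ -5.40 kJ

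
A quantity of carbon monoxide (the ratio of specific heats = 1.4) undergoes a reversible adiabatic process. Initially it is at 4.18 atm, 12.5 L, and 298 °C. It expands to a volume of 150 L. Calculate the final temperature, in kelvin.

T₂ ≈ 211 K

Adiabatic: T₁V₁^(γ−1) = T₂V₂^(γ−1) ⇒ T₂ = T₁ (V₁/V₂)^(γ−1).
T₁ = 298 °C = 571.1 K.
T₂ = 571.1 × (12.5/150)^(0.4) = 211.4 K.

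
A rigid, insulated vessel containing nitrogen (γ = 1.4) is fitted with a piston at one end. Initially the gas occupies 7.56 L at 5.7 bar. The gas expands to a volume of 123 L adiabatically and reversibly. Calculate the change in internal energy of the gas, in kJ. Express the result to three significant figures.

P₂ = P₁(V₁/V₂)^γ = 5.7×(7.56/123)^(1.4) = 0.1148 bar.
For a reversible adiabat, W_by_gas = (P₁V₁ − P₂V₂)/(γ−1).
W_by = (570000×0.00756 − 11480×0.123) / (0.4) = 7243 J.
Q = 0 ⇒ ΔU = −W_by = -7243 J.

ΔU ≈ -7.24 kJ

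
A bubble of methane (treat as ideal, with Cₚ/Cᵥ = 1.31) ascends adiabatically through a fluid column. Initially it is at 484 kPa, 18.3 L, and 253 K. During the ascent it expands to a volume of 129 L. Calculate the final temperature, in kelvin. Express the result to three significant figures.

For a reversible adiabat TV^(γ−1) is constant, so T₂ = T₁ (V₁/V₂)^(γ−1).
T₂ = 253 × (18.3/129)^(0.31) = 138.1 K.

T₂ ≈ 138 K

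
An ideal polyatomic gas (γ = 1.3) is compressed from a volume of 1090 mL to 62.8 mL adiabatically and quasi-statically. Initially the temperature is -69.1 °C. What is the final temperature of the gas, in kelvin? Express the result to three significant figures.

T₂ ≈ 480 K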